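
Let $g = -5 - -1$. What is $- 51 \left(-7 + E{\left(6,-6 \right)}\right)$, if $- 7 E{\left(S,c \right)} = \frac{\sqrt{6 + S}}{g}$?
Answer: $357 - \frac{51 \sqrt{3}}{14} \approx 350.69$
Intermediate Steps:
$g = -4$ ($g = -5 + 1 = -4$)
$E{\left(S,c \right)} = \frac{\sqrt{6 + S}}{28}$ ($E{\left(S,c \right)} = - \frac{\sqrt{6 + S} \frac{1}{-4}}{7} = - \frac{\sqrt{6 + S} \left(- \frac{1}{4}\right)}{7} = - \frac{\left(- \frac{1}{4}\right) \sqrt{6 + S}}{7} = \frac{\sqrt{6 + S}}{28}$)
$- 51 \left(-7 + E{\left(6,-6 \right)}\right) = - 51 \left(-7 + \frac{\sqrt{6 + 6}}{28}\right) = - 51 \left(-7 + \frac{\sqrt{12}}{28}\right) = - 51 \left(-7 + \frac{2 \sqrt{3}}{28}\right) = - 51 \left(-7 + \frac{\sqrt{3}}{14}\right) = 357 - \frac{51 \sqrt{3}}{14}$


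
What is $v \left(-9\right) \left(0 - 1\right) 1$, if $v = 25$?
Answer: $225$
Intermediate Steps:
$v \left(-9\right) \left(0 - 1\right) 1 = 25 \left(-9\right) \left(0 - 1\right) 1 = - 225 \left(\left(-1\right) 1\right) = \left(-225\right) \left(-1\right) = 225$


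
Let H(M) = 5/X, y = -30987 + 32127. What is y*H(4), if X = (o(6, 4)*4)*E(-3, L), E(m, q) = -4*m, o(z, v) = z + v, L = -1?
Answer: 95/8 ≈ 11.875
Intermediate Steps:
o(z, v) = v + z
y = 1140
X = 480 (X = ((4 + 6)*4)*(-4*(-3)) = (10*4)*12 = 40*12 = 480)
H(M) = 1/96 (H(M) = 5/480 = 5*(1/480) = 1/96)
y*H(4) = 1140*(1/96) = 95/8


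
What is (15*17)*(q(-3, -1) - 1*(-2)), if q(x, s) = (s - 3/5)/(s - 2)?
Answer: 646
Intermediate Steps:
q(x, s) = (-3/5 + s)/(-2 + s) (q(x, s) = (s - 3*1/5)/(-2 + s) = (s - 3/5)/(-2 + s) = (-3/5 + s)/(-2 + s))
(15*17)*(q(-3, -1) - 1*(-2)) = (15*17)*((-3/5 - 1)/(-2 - 1) - 1*(-2)) = 255*(-8/5/(-3) + 2) = 255*(-1/3*(-8/5) + 2) = 255*(8/15 + 2) = 255*(38/15) = 646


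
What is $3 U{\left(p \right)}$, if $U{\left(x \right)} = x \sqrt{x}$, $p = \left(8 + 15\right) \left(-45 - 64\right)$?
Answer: $- 7521 i \sqrt{2507} \approx - 3.7658 \cdot 10^{5} i$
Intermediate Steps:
$p = -2507$ ($p = 23 \left(-109\right) = -2507$)
$U{\left(x \right)} = x^{\frac{3}{2}}$
$3 U{\left(p \right)} = 3 \left(-2507\right)^{\frac{3}{2}} = 3 \left(- 2507 i \sqrt{2507}\right) = - 7521 i \sqrt{2507}$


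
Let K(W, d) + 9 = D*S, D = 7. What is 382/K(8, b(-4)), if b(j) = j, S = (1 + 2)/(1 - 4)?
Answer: -191/8 ≈ -23.875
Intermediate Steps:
S = -1 (S = 3/(-3) = 3*(-1/3) = -1)
K(W, d) = -16 (K(W, d) = -9 + 7*(-1) = -9 - 7 = -16)
382/K(8, b(-4)) = 382/(-16) = 382*(-1/16) = -191/8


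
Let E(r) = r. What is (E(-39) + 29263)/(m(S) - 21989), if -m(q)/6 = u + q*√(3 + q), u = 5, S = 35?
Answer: -49498712/37166197 + 472080*√38/37166197 ≈ -1.2535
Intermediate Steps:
m(q) = -30 - 6*q*√(3 + q) (m(q) = -6*(5 + q*√(3 + q)) = -30 - 6*q*√(3 + q))
(E(-39) + 29263)/(m(S) - 21989) = (-39 + 29263)/((-30 - 6*35*√(3 + 35)) - 21989) = 29224/((-30 - 6*35*√38) - 21989) = 29224/((-30 - 210*√38) - 21989) = 29224/(-22019 - 210*√38)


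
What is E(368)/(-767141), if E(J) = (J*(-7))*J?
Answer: 947968/767141 ≈ 1.2357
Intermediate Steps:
E(J) = -7*J**2 (E(J) = (-7*J)*J = -7*J**2)
E(368)/(-767141) = -7*368**2/(-767141) = -7*135424*(-1/767141) = -947968*(-1/767141) = 947968/767141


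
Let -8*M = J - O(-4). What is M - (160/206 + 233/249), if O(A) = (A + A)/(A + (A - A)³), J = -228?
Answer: 2773729/102588 ≈ 27.038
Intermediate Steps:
O(A) = 2 (O(A) = (2*A)/(A + 0³) = (2*A)/(A + 0) = (2*A)/A = 2)
M = 115/4 (M = -(-228 - 1*2)/8 = -(-228 - 2)/8 = -⅛*(-230) = 115/4 ≈ 28.750)
M - (160/206 + 233/249) = 115/4 - (160/206 + 233/249) = 115/4 - (160*(1/206) + 233*(1/249)) = 115/4 - (80/103 + 233/249) = 115/4 - 1*43919/25647 = 115/4 - 43919/25647 = 2773729/102588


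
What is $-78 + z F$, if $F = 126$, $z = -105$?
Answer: $-13308$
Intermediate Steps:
$-78 + z F = -78 - 13230 = -13308$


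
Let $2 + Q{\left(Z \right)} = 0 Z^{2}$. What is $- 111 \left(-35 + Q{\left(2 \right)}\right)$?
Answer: $4107$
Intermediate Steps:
$Q{\left(Z \right)} = -2$ ($Q{\left(Z \right)} = -2 + 0 Z^{2} = -2 + 0 = -2$)
$- 111 \left(-35 + Q{\left(2 \right)}\right) = - 111 \left(-35 - 2\right) = \left(-111\right) \left(-37\right) = 4107$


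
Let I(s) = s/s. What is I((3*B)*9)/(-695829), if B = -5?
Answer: -1/695829 ≈ -1.4371e-6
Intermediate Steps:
I(s) = 1
I((3*B)*9)/(-695829) = 1/(-695829) = 1*(-1/695829) = -1/695829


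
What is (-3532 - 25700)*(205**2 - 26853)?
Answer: -443507904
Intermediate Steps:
(-3532 - 25700)*(205**2 - 26853) = -29232*(42025 - 26853) = -29232*15172 = -443507904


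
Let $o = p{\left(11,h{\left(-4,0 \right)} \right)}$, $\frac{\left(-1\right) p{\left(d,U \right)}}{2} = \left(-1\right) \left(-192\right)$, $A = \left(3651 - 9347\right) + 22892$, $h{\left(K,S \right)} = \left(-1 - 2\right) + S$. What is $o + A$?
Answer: $16812$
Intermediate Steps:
$h{\left(K,S \right)} = -3 + S$
$A = 17196$ ($A = \left(3651 - 9347\right) + 22892 = -5696 + 22892 = 17196$)
$p{\left(d,U \right)} = -384$ ($p{\left(d,U \right)} = - 2 \left(\left(-1\right) \left(-192\right)\right) = \left(-2\right) 192 = -384$)
$o = -384$
$o + A = -384 + 17196 = 16812$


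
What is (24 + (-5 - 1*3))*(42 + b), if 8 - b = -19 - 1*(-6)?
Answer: 1008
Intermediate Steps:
b = 21 (b = 8 - (-19 - 1*(-6)) = 8 - (-19 + 6) = 8 - 1*(-13) = 8 + 13 = 21)
(24 + (-5 - 1*3))*(42 + b) = (24 + (-5 - 1*3))*(42 + 21) = (24 + (-5 - 3))*63 = (24 - 8)*63 = 16*63 = 1008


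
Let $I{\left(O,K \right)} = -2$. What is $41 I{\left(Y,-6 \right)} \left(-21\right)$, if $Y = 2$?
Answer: $1722$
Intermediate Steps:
$41 I{\left(Y,-6 \right)} \left(-21\right) = 41 \left(-2\right) \left(-21\right) = \left(-82\right) \left(-21\right) = 1722$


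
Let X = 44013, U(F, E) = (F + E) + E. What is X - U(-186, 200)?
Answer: 43799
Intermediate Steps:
U(F, E) = F + 2*E (U(F, E) = (E + F) + E = F + 2*E)
X - U(-186, 200) = 44013 - (-186 + 2*200) = 44013 - (-186 + 400) = 44013 - 1*214 = 44013 - 214 = 43799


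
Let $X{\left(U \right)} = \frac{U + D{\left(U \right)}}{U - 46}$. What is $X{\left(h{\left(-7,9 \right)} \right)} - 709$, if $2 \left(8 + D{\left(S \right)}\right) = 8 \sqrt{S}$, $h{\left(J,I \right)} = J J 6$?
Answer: $- \frac{87773}{124} + \frac{7 \sqrt{6}}{62} \approx -707.57$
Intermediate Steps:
$h{\left(J,I \right)} = 6 J^{2}$ ($h{\left(J,I \right)} = J^{2} \cdot 6 = 6 J^{2}$)
$D{\left(S \right)} = -8 + 4 \sqrt{S}$ ($D{\left(S \right)} = -8 + \frac{8 \sqrt{S}}{2} = -8 + 4 \sqrt{S}$)
$X{\left(U \right)} = \frac{-8 + U + 4 \sqrt{U}}{-46 + U}$ ($X{\left(U \right)} = \frac{U + \left(-8 + 4 \sqrt{U}\right)}{U - 46} = \frac{-8 + U + 4 \sqrt{U}}{-46 + U}$)
$X{\left(h{\left(-7,9 \right)} \right)} - 709 = \frac{-8 + 6 \left(-7\right)^{2} + 4 \sqrt{6 \left(-7\right)^{2}}}{-46 + 6 \left(-7\right)^{2}} - 709 = \frac{-8 + 6 \cdot 49 + 4 \sqrt{6 \cdot 49}}{-46 + 6 \cdot 49} - 709 = \frac{-8 + 294 + 4 \sqrt{294}}{-46 + 294} - 709 = \frac{-8 + 294 + 4 \cdot 7 \sqrt{6}}{248} - 709 = \frac{-8 + 294 + 28 \sqrt{6}}{248} - 709 = \frac{286 + 28 \sqrt{6}}{248} - 709 = \left(\frac{143}{124} + \frac{7 \sqrt{6}}{62}\right) - 709 = - \frac{87773}{124} + \frac{7 \sqrt{6}}{62}$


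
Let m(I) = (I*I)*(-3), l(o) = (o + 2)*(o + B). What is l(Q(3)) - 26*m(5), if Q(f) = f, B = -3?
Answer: 1950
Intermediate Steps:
l(o) = (-3 + o)*(2 + o) (l(o) = (o + 2)*(o - 3) = (2 + o)*(-3 + o) = (-3 + o)*(2 + o))
m(I) = -3*I² (m(I) = I²*(-3) = -3*I²)
l(Q(3)) - 26*m(5) = (-6 + 3² - 1*3) - (-78)*5² = (-6 + 9 - 3) - (-78)*25 = 0 - 26*(-75) = 0 + 1950 = 1950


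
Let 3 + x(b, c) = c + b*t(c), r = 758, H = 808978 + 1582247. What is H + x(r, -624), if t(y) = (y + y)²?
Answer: 1182978630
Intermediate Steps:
H = 2391225
t(y) = 4*y² (t(y) = (2*y)² = 4*y²)
x(b, c) = -3 + c + 4*b*c² (x(b, c) = -3 + (c + b*(4*c²)) = -3 + (c + 4*b*c²) = -3 + c + 4*b*c²)
H + x(r, -624) = 2391225 + (-3 - 624 + 4*758*(-624)²) = 2391225 + (-3 - 624 + 4*758*389376) = 2391225 + (-3 - 624 + 1180588032) = 2391225 + 1180587405 = 1182978630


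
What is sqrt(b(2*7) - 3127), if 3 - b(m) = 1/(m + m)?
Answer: I*sqrt(612311)/14 ≈ 55.893*I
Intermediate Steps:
b(m) = 3 - 1/(2*m) (b(m) = 3 - 1/(m + m) = 3 - 1/(2*m))
sqrt(b(2*7) - 3127) = sqrt((3 - 1/(2*(2*7))) - 3127) = sqrt((3 - 1/2/14) - 3127) = sqrt((3 - 1/2*1/14) - 3127) = sqrt((3 - 1/28) - 3127) = sqrt(83/28 - 3127) = sqrt(-87473/28) = I*sqrt(612311)/14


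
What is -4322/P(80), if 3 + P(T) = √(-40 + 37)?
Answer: 2161/2 + 2161*I*√3/6 ≈ 1080.5 + 623.83*I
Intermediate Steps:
P(T) = -3 + I*√3 (P(T) = -3 + √(-40 + 37) = -3 + √(-3) = -3 + I*√3)
-4322/P(80) = -4322/(-3 + I*√3)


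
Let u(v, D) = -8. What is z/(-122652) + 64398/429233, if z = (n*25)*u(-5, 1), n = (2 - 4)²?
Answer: 2060482474/13161571479 ≈ 0.15655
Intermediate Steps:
n = 4 (n = (-2)² = 4)
z = -800 (z = (4*25)*(-8) = 100*(-8) = -800)
z/(-122652) + 64398/429233 = -800/(-122652) + 64398/429233 = -800*(-1/122652) + 64398*(1/429233) = 200/30663 + 64398/429233 = 2060482474/13161571479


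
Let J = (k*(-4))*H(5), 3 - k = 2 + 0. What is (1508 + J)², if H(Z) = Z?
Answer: 2214144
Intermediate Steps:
k = 1 (k = 3 - (2 + 0) = 3 - 1*2 = 3 - 2 = 1)
J = -20 (J = (1*(-4))*5 = -4*5 = -20)
(1508 + J)² = (1508 - 20)² = 1488² = 2214144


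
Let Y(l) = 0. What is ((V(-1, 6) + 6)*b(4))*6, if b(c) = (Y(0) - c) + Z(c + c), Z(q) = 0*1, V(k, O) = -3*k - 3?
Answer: -144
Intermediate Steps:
V(k, O) = -3 - 3*k
Z(q) = 0
b(c) = -c (b(c) = (0 - c) + 0 = -c + 0 = -c)
((V(-1, 6) + 6)*b(4))*6 = (((-3 - 3*(-1)) + 6)*(-1*4))*6 = (((-3 + 3) + 6)*(-4))*6 = ((0 + 6)*(-4))*6 = (6*(-4))*6 = -24*6 = -144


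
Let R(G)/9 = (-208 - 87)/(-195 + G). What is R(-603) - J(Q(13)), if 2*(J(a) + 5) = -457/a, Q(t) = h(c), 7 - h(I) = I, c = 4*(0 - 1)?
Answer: 42573/1463 ≈ 29.100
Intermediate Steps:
c = -4 (c = 4*(-1) = -4)
h(I) = 7 - I
Q(t) = 11 (Q(t) = 7 - 1*(-4) = 7 + 4 = 11)
R(G) = -2655/(-195 + G) (R(G) = 9*((-208 - 87)/(-195 + G)) = 9*(-295/(-195 + G)) = -2655/(-195 + G))
J(a) = -5 - 457/(2*a) (J(a) = -5 + (-457/a)/2 = -5 - 457/(2*a))
R(-603) - J(Q(13)) = -2655/(-195 - 603) - (-5 - 457/2/11) = -2655/(-798) - (-5 - 457/2*1/11) = -2655*(-1/798) - (-5 - 457/22) = 885/266 - 1*(-567/22) = 885/266 + 567/22 = 42573/1463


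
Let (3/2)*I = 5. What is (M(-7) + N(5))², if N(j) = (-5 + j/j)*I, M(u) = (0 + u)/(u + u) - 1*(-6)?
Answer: 1681/36 ≈ 46.694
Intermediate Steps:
I = 10/3 (I = (⅔)*5 = 10/3 ≈ 3.3333)
M(u) = 13/2 (M(u) = u/((2*u)) + 6 = u*(1/(2*u)) + 6 = ½ + 6 = 13/2)
N(j) = -40/3 (N(j) = (-5 + j/j)*(10/3) = (-5 + 1)*(10/3) = -4*10/3 = -40/3)
(M(-7) + N(5))² = (13/2 - 40/3)² = (-41/6)² = 1681/36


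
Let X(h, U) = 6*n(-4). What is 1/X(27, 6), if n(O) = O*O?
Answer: 1/96 ≈ 0.010417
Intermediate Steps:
n(O) = O²
X(h, U) = 96 (X(h, U) = 6*(-4)² = 6*16 = 96)
1/X(27, 6) = 1/96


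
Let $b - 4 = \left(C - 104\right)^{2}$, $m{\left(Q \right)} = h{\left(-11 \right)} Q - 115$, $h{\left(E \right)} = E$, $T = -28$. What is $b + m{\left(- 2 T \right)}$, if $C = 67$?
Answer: $642$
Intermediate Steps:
$m{\left(Q \right)} = -115 - 11 Q$ ($m{\left(Q \right)} = - 11 Q - 115 = -115 - 11 Q$)
$b = 1373$ ($b = 4 + \left(67 - 104\right)^{2} = 4 + \left(-37\right)^{2} = 4 + 1369 = 1373$)
$b + m{\left(- 2 T \right)} = 1373 - \left(115 + 11 \left(\left(-2\right) \left(-28\right)\right)\right) = 1373 - 731 = 642$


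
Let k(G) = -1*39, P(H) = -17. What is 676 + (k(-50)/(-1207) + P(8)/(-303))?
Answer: 247259732/365721 ≈ 676.09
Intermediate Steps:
k(G) = -39
676 + (k(-50)/(-1207) + P(8)/(-303)) = 676 + (-39/(-1207) - 17/(-303)) = 676 + (-39*(-1/1207) - 17*(-1/303)) = 676 + (39/1207 + 17/303) = 676 + 32336/365721 = 247259732/365721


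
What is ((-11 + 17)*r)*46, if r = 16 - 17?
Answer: -276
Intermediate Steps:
r = -1
((-11 + 17)*r)*46 = ((-11 + 17)*(-1))*46 = (6*(-1))*46 = -6*46 = -276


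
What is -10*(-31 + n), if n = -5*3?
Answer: 460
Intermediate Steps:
n = -15
-10*(-31 + n) = -10*(-31 - 15) = -10*(-46) = 460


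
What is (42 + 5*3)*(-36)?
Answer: -2052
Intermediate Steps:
(42 + 5*3)*(-36) = (42 + 15)*(-36) = 57*(-36) = -2052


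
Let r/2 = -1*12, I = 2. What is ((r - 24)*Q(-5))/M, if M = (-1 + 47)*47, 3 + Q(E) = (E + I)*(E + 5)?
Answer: 72/1081 ≈ 0.066605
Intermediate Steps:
Q(E) = -3 + (2 + E)*(5 + E) (Q(E) = -3 + (E + 2)*(E + 5) = -3 + (2 + E)*(5 + E))
r = -24 (r = 2*(-1*12) = 2*(-12) = -24)
M = 2162 (M = 46*47 = 2162)
((r - 24)*Q(-5))/M = ((-24 - 24)*(7 + (-5)**2 + 7*(-5)))/2162 = -48*(7 + 25 - 35)*(1/2162) = -48*(-3)*(1/2162) = 144*(1/2162) = 72/1081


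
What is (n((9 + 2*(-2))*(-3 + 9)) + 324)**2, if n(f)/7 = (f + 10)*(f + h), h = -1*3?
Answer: 62157456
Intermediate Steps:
h = -3
n(f) = 7*(-3 + f)*(10 + f) (n(f) = 7*((f + 10)*(f - 3)) = 7*((10 + f)*(-3 + f)) = 7*((-3 + f)*(10 + f)) = 7*(-3 + f)*(10 + f))
(n((9 + 2*(-2))*(-3 + 9)) + 324)**2 = ((-210 + 7*((9 + 2*(-2))*(-3 + 9))**2 + 49*((9 + 2*(-2))*(-3 + 9))) + 324)**2 = ((-210 + 7*((9 - 4)*6)**2 + 49*((9 - 4)*6)) + 324)**2 = ((-210 + 7*(5*6)**2 + 49*(5*6)) + 324)**2 = ((-210 + 7*30**2 + 49*30) + 324)**2 = ((-210 + 7*900 + 1470) + 324)**2 = ((-210 + 6300 + 1470) + 324)**2 = (7560 + 324)**2 = 7884**2 = 62157456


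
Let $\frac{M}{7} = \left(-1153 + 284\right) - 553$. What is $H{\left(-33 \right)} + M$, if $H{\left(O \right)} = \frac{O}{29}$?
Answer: $- \frac{288699}{29} \approx -9955.1$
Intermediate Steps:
$H{\left(O \right)} = \frac{O}{29}$ ($H{\left(O \right)} = O \frac{1}{29} = \frac{O}{29}$)
$M = -9954$ ($M = 7 \left(\left(-1153 + 284\right) - 553\right) = 7 \left(-869 - 553\right) = 7 \left(-1422\right) = -9954$)
$H{\left(-33 \right)} + M = \frac{1}{29} \left(-33\right) - 9954 = - \frac{33}{29} - 9954 = - \frac{288699}{29}$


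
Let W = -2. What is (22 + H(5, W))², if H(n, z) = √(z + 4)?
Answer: (22 + √2)² ≈ 548.23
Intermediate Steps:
H(n, z) = √(4 + z)
(22 + H(5, W))² = (22 + √(4 - 2))² = (22 + √2)²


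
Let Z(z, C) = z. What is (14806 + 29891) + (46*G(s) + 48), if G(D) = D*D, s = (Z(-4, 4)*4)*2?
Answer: 91849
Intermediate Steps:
s = -32 (s = -4*4*2 = -16*2 = -32)
G(D) = D²
(14806 + 29891) + (46*G(s) + 48) = (14806 + 29891) + (46*(-32)² + 48) = 44697 + (46*1024 + 48) = 44697 + (47104 + 48) = 44697 + 47152 = 91849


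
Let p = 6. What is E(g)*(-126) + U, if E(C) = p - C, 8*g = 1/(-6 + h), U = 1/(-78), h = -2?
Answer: -945961/1248 ≈ -757.98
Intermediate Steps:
U = -1/78 ≈ -0.012821
g = -1/64 (g = 1/(8*(-6 - 2)) = (⅛)/(-8) = (⅛)*(-⅛) = -1/64 ≈ -0.015625)
E(C) = 6 - C
E(g)*(-126) + U = (6 - 1*(-1/64))*(-126) - 1/78 = (6 + 1/64)*(-126) - 1/78 = (385/64)*(-126) - 1/78 = -24255/32 - 1/78 = -945961/1248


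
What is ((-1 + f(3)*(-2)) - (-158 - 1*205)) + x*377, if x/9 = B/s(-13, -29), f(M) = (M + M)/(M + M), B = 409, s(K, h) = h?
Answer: -47493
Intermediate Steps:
f(M) = 1 (f(M) = (2*M)/((2*M)) = (2*M)*(1/(2*M)) = 1)
x = -3681/29 (x = 9*(409/(-29)) = 9*(409*(-1/29)) = 9*(-409/29) = -3681/29 ≈ -126.93)
((-1 + f(3)*(-2)) - (-158 - 1*205)) + x*377 = ((-1 + 1*(-2)) - (-158 - 1*205)) - 3681/29*377 = ((-1 - 2) - (-158 - 205)) - 47853 = (-3 - 1*(-363)) - 47853 = (-3 + 363) - 47853 = 360 - 47853 = -47493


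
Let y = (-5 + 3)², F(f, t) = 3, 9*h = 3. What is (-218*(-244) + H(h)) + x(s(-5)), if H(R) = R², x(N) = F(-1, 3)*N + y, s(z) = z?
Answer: 478630/9 ≈ 53181.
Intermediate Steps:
h = ⅓ (h = (⅑)*3 = ⅓ ≈ 0.33333)
y = 4 (y = (-2)² = 4)
x(N) = 4 + 3*N (x(N) = 3*N + 4 = 4 + 3*N)
(-218*(-244) + H(h)) + x(s(-5)) = (-218*(-244) + (⅓)²) + (4 + 3*(-5)) = (53192 + ⅑) + (4 - 15) = 478729/9 - 11 = 478630/9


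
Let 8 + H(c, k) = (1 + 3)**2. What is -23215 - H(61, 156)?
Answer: -23223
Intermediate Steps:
H(c, k) = 8 (H(c, k) = -8 + (1 + 3)**2 = -8 + 4**2 = -8 + 16 = 8)
-23215 - H(61, 156) = -23215 - 1*8 = -23215 - 8 = -23223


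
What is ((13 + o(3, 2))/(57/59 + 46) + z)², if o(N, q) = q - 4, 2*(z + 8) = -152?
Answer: 53877373225/7678441 ≈ 7016.7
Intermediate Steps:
z = -84 (z = -8 + (½)*(-152) = -8 - 76 = -84)
o(N, q) = -4 + q
((13 + o(3, 2))/(57/59 + 46) + z)² = ((13 + (-4 + 2))/(57/59 + 46) - 84)² = ((13 - 2)/(57*(1/59) + 46) - 84)² = (11/(57/59 + 46) - 84)² = (11/(2771/59) - 84)² = (11*(59/2771) - 84)² = (649/2771 - 84)² = (-232115/2771)² = 53877373225/7678441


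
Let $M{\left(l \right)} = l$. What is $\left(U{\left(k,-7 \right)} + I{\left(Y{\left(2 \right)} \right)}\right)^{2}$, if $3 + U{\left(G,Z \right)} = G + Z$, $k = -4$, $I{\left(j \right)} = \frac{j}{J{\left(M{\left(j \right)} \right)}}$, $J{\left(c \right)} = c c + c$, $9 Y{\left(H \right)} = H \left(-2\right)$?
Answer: $\frac{3721}{25} \approx 148.84$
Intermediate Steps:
$Y{\left(H \right)} = - \frac{2 H}{9}$ ($Y{\left(H \right)} = \frac{H \left(-2\right)}{9} = \frac{\left(-2\right) H}{9} = - \frac{2 H}{9}$)
$J{\left(c \right)} = c + c^{2}$ ($J{\left(c \right)} = c^{2} + c = c + c^{2}$)
$I{\left(j \right)} = \frac{1}{1 + j}$ ($I{\left(j \right)} = \frac{j}{j \left(1 + j\right)} = j \frac{1}{j \left(1 + j\right)} = \frac{1}{1 + j}$)
$U{\left(G,Z \right)} = -3 + G + Z$ ($U{\left(G,Z \right)} = -3 + \left(G + Z\right) = -3 + G + Z$)
$\left(U{\left(k,-7 \right)} + I{\left(Y{\left(2 \right)} \right)}\right)^{2} = \left(\left(-3 - 4 - 7\right) + \frac{1}{1 - \frac{4}{9}}\right)^{2} = \left(-14 + \frac{1}{1 - \frac{4}{9}}\right)^{2} = \left(-14 + \frac{1}{\frac{5}{9}}\right)^{2} = \left(-14 + \frac{9}{5}\right)^{2} = \left(- \frac{61}{5}\right)^{2} = \frac{3721}{25}$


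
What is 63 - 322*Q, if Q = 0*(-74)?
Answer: 63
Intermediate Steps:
Q = 0
63 - 322*Q = 63 - 322*0 = 63 + 0 = 63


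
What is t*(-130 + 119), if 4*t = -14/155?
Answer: 77/310 ≈ 0.24839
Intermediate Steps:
t = -7/310 (t = (-14/155)/4 = (-14*1/155)/4 = (1/4)*(-14/155) = -7/310 ≈ -0.022581)
t*(-130 + 119) = -7*(-130 + 119)/310 = -7/310*(-11) = 77/310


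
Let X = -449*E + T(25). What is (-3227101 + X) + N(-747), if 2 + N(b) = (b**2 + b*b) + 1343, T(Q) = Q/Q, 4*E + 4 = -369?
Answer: -8271487/4 ≈ -2.0679e+6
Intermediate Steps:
E = -373/4 (E = -1 + (1/4)*(-369) = -1 - 369/4 = -373/4 ≈ -93.250)
T(Q) = 1
X = 167481/4 (X = -449*(-373/4) + 1 = 167477/4 + 1 = 167481/4 ≈ 41870.)
N(b) = 1341 + 2*b**2 (N(b) = -2 + ((b**2 + b*b) + 1343) = -2 + ((b**2 + b**2) + 1343) = -2 + (2*b**2 + 1343) = -2 + (1343 + 2*b**2) = 1341 + 2*b**2)
(-3227101 + X) + N(-747) = (-3227101 + 167481/4) + (1341 + 2*(-747)**2) = -12740923/4 + (1341 + 2*558009) = -12740923/4 + (1341 + 1116018) = -12740923/4 + 1117359 = -8271487/4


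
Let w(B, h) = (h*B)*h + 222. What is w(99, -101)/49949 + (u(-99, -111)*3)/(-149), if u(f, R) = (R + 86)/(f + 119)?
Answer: 602781351/29769604 ≈ 20.248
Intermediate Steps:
u(f, R) = (86 + R)/(119 + f)
w(B, h) = 222 + B*h² (w(B, h) = (B*h)*h + 222 = B*h² + 222 = 222 + B*h²)
w(99, -101)/49949 + (u(-99, -111)*3)/(-149) = (222 + 99*(-101)²)/49949 + (((86 - 111)/(119 - 99))*3)/(-149) = (222 + 99*10201)*(1/49949) + ((-25/20)*3)*(-1/149) = (222 + 1009899)*(1/49949) + (((1/20)*(-25))*3)*(-1/149) = 1010121*(1/49949) - 5/4*3*(-1/149) = 1010121/49949 - 15/4*(-1/149) = 1010121/49949 + 15/596 = 602781351/29769604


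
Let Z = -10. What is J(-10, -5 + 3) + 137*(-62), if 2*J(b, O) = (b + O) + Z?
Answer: -8505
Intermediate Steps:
J(b, O) = -5 + O/2 + b/2 (J(b, O) = ((b + O) - 10)/2 = ((O + b) - 10)/2 = (-10 + O + b)/2 = -5 + O/2 + b/2)
J(-10, -5 + 3) + 137*(-62) = (-5 + (-5 + 3)/2 + (½)*(-10)) + 137*(-62) = (-5 + (½)*(-2) - 5) - 8494 = (-5 - 1 - 5) - 8494 = -11 - 8494 = -8505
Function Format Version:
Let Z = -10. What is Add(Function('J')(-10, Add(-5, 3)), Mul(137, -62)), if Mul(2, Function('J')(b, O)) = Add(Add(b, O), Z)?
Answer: -8505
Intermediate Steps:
Function('J')(b, O) = Add(-5, Mul(Rational(1, 2), O), Mul(Rational(1, 2), b)) (Function('J')(b, O) = Mul(Rational(1, 2), Add(Add(b, O), -10)) = Mul(Rational(1, 2), Add(Add(O, b), -10)) = Mul(Rational(1, 2), Add(-10, O, b)) = Add(-5, Mul(Rational(1, 2), O), Mul(Rational(1, 2), b)))
Add(Function('J')(-10, Add(-5, 3)), Mul(137, -62)) = Add(Add(-5, Mul(Rational(1, 2), Add(-5, 3)), Mul(Rational(1, 2), -10)), Mul(137, -62)) = Add(Add(-5, Mul(Rational(1, 2), -2), -5), -8494) = Add(Add(-5, -1, -5), -8494) = Add(-11, -8494) = -8505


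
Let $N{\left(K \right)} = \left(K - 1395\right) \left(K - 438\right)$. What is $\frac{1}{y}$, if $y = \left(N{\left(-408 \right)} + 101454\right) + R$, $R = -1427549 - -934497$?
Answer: $\frac{1}{1133740} \approx 8.8204 \cdot 10^{-7}$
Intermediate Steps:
$N{\left(K \right)} = \left(-1395 + K\right) \left(-438 + K\right)$
$R = -493052$ ($R = -1427549 + 934497 = -493052$)
$y = 1133740$ ($y = \left(\left(611010 + \left(-408\right)^{2} - -747864\right) + 101454\right) - 493052 = \left(\left(611010 + 166464 + 747864\right) + 101454\right) - 493052 = \left(1525338 + 101454\right) - 493052 = 1626792 - 493052 = 1133740$)
$\frac{1}{y} = \frac{1}{1133740}$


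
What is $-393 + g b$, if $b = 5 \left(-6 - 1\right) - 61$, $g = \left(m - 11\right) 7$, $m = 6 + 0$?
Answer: $2967$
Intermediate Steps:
$m = 6$
$g = -35$ ($g = \left(6 - 11\right) 7 = \left(-5\right) 7 = -35$)
$b = -96$ ($b = 5 \left(-7\right) - 61 = -35 - 61 = -96$)
$-393 + g b = -393 - -3360 = -393 + 3360 = 2967$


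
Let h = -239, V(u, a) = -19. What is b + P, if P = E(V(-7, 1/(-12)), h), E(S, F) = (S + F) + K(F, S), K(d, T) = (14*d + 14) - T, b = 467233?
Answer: 463662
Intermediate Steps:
K(d, T) = 14 - T + 14*d (K(d, T) = (14 + 14*d) - T = 14 - T + 14*d)
E(S, F) = 14 + 15*F (E(S, F) = (S + F) + (14 - S + 14*F) = (F + S) + (14 - S + 14*F) = 14 + 15*F)
P = -3571 (P = 14 + 15*(-239) = 14 - 3585 = -3571)
b + P = 467233 - 3571 = 463662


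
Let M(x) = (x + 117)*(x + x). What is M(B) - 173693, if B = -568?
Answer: 338643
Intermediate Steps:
M(x) = 2*x*(117 + x) (M(x) = (117 + x)*(2*x) = 2*x*(117 + x))
M(B) - 173693 = 2*(-568)*(117 - 568) - 173693 = 2*(-568)*(-451) - 173693 = 512336 - 173693 = 338643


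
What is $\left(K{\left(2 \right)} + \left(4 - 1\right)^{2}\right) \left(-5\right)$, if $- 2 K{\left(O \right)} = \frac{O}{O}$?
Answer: $- \frac{85}{2} \approx -42.5$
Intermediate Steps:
$K{\left(O \right)} = - \frac{1}{2}$ ($K{\left(O \right)} = - \frac{O \frac{1}{O}}{2} = \left(- \frac{1}{2}\right) 1 = - \frac{1}{2}$)
$\left(K{\left(2 \right)} + \left(4 - 1\right)^{2}\right) \left(-5\right) = \left(- \frac{1}{2} + \left(4 - 1\right)^{2}\right) \left(-5\right) = \left(- \frac{1}{2} + 3^{2}\right) \left(-5\right) = \left(- \frac{1}{2} + 9\right) \left(-5\right) = \frac{17}{2} \left(-5\right) = - \frac{85}{2}$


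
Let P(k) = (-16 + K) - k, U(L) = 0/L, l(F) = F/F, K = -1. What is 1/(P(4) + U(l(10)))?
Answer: -1/21 ≈ -0.047619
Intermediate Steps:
l(F) = 1
U(L) = 0
P(k) = -17 - k (P(k) = (-16 - 1) - k = -17 - k)
1/(P(4) + U(l(10))) = 1/((-17 - 1*4) + 0) = 1/((-17 - 4) + 0) = 1/(-21 + 0) = 1/(-21) = -1/21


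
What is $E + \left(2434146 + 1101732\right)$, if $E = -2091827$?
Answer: $1444051$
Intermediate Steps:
$E + \left(2434146 + 1101732\right) = -2091827 + \left(2434146 + 1101732\right) = -2091827 + 3535878 = 1444051$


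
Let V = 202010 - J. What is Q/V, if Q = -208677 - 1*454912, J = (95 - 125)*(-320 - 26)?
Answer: -663589/191630 ≈ -3.4629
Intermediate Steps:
J = 10380 (J = -30*(-346) = 10380)
Q = -663589 (Q = -208677 - 454912 = -663589)
V = 191630 (V = 202010 - 1*10380 = 202010 - 10380 = 191630)
Q/V = -663589/191630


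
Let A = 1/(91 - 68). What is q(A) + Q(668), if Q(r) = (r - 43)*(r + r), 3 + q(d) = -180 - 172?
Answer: 834645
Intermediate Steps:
A = 1/23 ≈ 0.043478
q(d) = -355 (q(d) = -3 + (-180 - 172) = -3 - 352 = -355)
Q(r) = 2*r*(-43 + r) (Q(r) = (-43 + r)*(2*r) = 2*r*(-43 + r))
q(A) + Q(668) = -355 + 2*668*(-43 + 668) = -355 + 2*668*625 = -355 + 835000 = 834645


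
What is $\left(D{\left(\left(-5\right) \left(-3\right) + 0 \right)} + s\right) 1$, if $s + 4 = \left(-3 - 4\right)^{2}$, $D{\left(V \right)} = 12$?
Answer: $57$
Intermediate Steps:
$s = 45$ ($s = -4 + \left(-3 - 4\right)^{2} = -4 + \left(-7\right)^{2} = -4 + 49 = 45$)
$\left(D{\left(\left(-5\right) \left(-3\right) + 0 \right)} + s\right) 1 = \left(12 + 45\right) 1 = 57 \cdot 1 = 57$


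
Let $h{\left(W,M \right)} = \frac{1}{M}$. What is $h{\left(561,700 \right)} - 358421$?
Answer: $- \frac{250894699}{700} \approx -3.5842 \cdot 10^{5}$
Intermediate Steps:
$h{\left(561,700 \right)} - 358421 = \frac{1}{700} - 358421 = - \frac{250894699}{700}$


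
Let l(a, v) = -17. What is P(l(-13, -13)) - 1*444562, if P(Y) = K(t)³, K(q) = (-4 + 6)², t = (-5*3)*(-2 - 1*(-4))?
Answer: -444498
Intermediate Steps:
t = -30 (t = -15*(-2 + 4) = -15*2 = -30)
K(q) = 4 (K(q) = 2² = 4)
P(Y) = 64 (P(Y) = 4³ = 64)
P(l(-13, -13)) - 1*444562 = 64 - 1*444562 = 64 - 444562 = -444498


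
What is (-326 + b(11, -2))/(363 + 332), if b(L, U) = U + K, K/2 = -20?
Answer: -368/695 ≈ -0.52950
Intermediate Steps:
K = -40 (K = 2*(-20) = -40)
b(L, U) = -40 + U (b(L, U) = U - 40 = -40 + U)
(-326 + b(11, -2))/(363 + 332) = (-326 + (-40 - 2))/(363 + 332) = (-326 - 42)/695 = -368*1/695 = -368/695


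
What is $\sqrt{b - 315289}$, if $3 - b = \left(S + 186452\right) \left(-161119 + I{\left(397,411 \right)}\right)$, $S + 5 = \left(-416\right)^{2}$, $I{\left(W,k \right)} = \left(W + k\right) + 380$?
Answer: $9 \sqrt{709819247} \approx 2.3978 \cdot 10^{5}$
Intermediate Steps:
$I{\left(W,k \right)} = 380 + W + k$
$S = 173051$ ($S = -5 + \left(-416\right)^{2} = -5 + 173056 = 173051$)
$b = 57495674296$ ($b = 3 - \left(173051 + 186452\right) \left(-161119 + \left(380 + 397 + 411\right)\right) = 3 - 359503 \left(-161119 + 1188\right) = 3 - 359503 \left(-159931\right) = 3 - -57495674293 = 3 + 57495674293 = 57495674296$)
$\sqrt{b - 315289} = \sqrt{57495674296 - 315289} = \sqrt{57495359007} = 9 \sqrt{709819247}$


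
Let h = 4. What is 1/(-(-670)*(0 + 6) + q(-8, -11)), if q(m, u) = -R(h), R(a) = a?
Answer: 1/4016 ≈ 0.00024900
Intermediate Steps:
q(m, u) = -4 (q(m, u) = -1*4 = -4)
1/(-(-670)*(0 + 6) + q(-8, -11)) = 1/(-(-670)*(0 + 6) - 4) = 1/(-(-670)*6 - 4) = 1/(-134*(-30) - 4) = 1/(4020 - 4) = 1/4016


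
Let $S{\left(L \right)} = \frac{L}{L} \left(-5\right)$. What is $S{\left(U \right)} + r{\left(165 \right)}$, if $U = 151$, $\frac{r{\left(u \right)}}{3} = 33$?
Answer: $94$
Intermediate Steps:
$r{\left(u \right)} = 99$ ($r{\left(u \right)} = 3 \cdot 33 = 99$)
$S{\left(L \right)} = -5$ ($S{\left(L \right)} = 1 \left(-5\right) = -5$)
$S{\left(U \right)} + r{\left(165 \right)} = -5 + 99 = 94$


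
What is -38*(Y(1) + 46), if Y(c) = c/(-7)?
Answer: -12198/7 ≈ -1742.6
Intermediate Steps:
Y(c) = -c/7 (Y(c) = c*(-⅐) = -c/7)
-38*(Y(1) + 46) = -38*(-⅐*1 + 46) = -38*(-⅐ + 46) = -38*321/7 = -12198/7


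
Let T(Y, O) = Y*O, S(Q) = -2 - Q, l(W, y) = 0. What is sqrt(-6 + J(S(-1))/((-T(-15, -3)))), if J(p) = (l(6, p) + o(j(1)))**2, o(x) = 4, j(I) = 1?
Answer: I*sqrt(1430)/15 ≈ 2.521*I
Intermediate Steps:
T(Y, O) = O*Y
J(p) = 16 (J(p) = (0 + 4)**2 = 4**2 = 16)
sqrt(-6 + J(S(-1))/((-T(-15, -3)))) = sqrt(-6 + 16/((-(-3)*(-15)))) = sqrt(-6 + 16/((-1*45))) = sqrt(-6 + 16/(-45)) = sqrt(-6 + 16*(-1/45)) = sqrt(-6 - 16/45) = sqrt(-286/45) = I*sqrt(1430)/15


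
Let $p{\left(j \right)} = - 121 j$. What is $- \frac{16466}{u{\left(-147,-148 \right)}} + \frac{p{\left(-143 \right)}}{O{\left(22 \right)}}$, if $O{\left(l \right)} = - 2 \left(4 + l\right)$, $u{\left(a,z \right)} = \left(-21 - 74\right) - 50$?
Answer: $- \frac{127131}{580} \approx -219.19$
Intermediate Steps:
$u{\left(a,z \right)} = -145$ ($u{\left(a,z \right)} = -95 - 50 = -145$)
$O{\left(l \right)} = -8 - 2 l$
$- \frac{16466}{u{\left(-147,-148 \right)}} + \frac{p{\left(-143 \right)}}{O{\left(22 \right)}} = - \frac{16466}{-145} + \frac{\left(-121\right) \left(-143\right)}{-8 - 44} = \left(-16466\right) \left(- \frac{1}{145}\right) + \frac{17303}{-8 - 44} = \frac{16466}{145} + \frac{17303}{-52} = \frac{16466}{145} + 17303 \left(- \frac{1}{52}\right) = \frac{16466}{145} - \frac{1331}{4} = - \frac{127131}{580}$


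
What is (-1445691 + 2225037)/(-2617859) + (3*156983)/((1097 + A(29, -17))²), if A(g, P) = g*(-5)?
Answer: 18157023483/81812968384 ≈ 0.22193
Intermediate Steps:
A(g, P) = -5*g
(-1445691 + 2225037)/(-2617859) + (3*156983)/((1097 + A(29, -17))²) = (-1445691 + 2225037)/(-2617859) + (3*156983)/((1097 - 5*29)²) = 779346*(-1/2617859) + 470949/((1097 - 145)²) = -26874/90271 + 470949/(952²) = -26874/90271 + 470949/906304 = 18157023483/81812968384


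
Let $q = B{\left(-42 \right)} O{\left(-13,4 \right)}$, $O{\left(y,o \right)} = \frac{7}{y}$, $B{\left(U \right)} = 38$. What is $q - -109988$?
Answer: $\frac{1429578}{13} \approx 1.0997 \cdot 10^{5}$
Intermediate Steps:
$q = - \frac{266}{13}$ ($q = 38 \frac{7}{-13} = 38 \cdot 7 \left(- \frac{1}{13}\right) = 38 \left(- \frac{7}{13}\right) = - \frac{266}{13} \approx -20.462$)
$q - -109988 = - \frac{266}{13} - -109988 = - \frac{266}{13} + 109988 = \frac{1429578}{13}$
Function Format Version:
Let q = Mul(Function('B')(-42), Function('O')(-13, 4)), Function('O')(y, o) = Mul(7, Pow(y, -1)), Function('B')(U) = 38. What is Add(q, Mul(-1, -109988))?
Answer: Rational(1429578, 13) ≈ 1.0997e+5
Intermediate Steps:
q = Rational(-266, 13) (q = Mul(38, Mul(7, Pow(-13, -1))) = Mul(38, Mul(7, Rational(-1, 13))) = Mul(38, Rational(-7, 13)) = Rational(-266, 13) ≈ -20.462)
Add(q, Mul(-1, -109988)) = Add(Rational(-266, 13), Mul(-1, -109988)) = Add(Rational(-266, 13), 109988) = Rational(1429578, 13)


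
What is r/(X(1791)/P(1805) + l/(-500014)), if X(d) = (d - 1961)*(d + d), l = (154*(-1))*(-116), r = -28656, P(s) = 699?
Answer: 104328671121/3171781376 ≈ 32.893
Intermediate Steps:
l = 17864 (l = -154*(-116) = 17864)
X(d) = 2*d*(-1961 + d) (X(d) = (-1961 + d)*(2*d) = 2*d*(-1961 + d))
r/(X(1791)/P(1805) + l/(-500014)) = -28656/((2*1791*(-1961 + 1791))/699 + 17864/(-500014)) = -28656/((2*1791*(-170))*(1/699) + 17864*(-1/500014)) = -28656/(-608940*1/699 - 8932/250007) = -28656/(-202980/233 - 8932/250007) = -28656/(-50748502016/58251631) = -28656*(-58251631/50748502016) = 104328671121/3171781376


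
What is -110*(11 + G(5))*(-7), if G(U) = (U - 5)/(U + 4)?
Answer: 8470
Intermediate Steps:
G(U) = (-5 + U)/(4 + U)
-110*(11 + G(5))*(-7) = -110*(11 + (-5 + 5)/(4 + 5))*(-7) = -110*(11 + 0/9)*(-7) = -110*(11 + (⅑)*0)*(-7) = -110*(11 + 0)*(-7) = -1210*(-7) = -110*(-77) = 8470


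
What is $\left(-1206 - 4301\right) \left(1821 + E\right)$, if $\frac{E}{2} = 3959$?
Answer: $-53632673$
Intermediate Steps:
$E = 7918$ ($E = 2 \cdot 3959 = 7918$)
$\left(-1206 - 4301\right) \left(1821 + E\right) = \left(-1206 - 4301\right) \left(1821 + 7918\right) = \left(-5507\right) 9739 = -53632673$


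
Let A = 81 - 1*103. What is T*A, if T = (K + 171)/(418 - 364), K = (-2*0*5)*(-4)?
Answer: -209/3 ≈ -69.667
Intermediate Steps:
K = 0 (K = (0*5)*(-4) = 0*(-4) = 0)
T = 19/6 (T = (0 + 171)/(418 - 364) = 171/54 = 171*(1/54) = 19/6 ≈ 3.1667)
A = -22 (A = 81 - 103 = -22)
T*A = (19/6)*(-22) = -209/3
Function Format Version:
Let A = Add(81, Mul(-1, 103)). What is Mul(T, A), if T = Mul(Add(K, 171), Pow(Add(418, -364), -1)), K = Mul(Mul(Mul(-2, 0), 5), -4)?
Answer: Rational(-209, 3) ≈ -69.667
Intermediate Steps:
K = 0 (K = Mul(Mul(0, 5), -4) = Mul(0, -4) = 0)
T = Rational(19, 6) (T = Mul(Add(0, 171), Pow(Add(418, -364), -1)) = Mul(171, Pow(54, -1)) = Mul(171, Rational(1, 54)) = Rational(19, 6) ≈ 3.1667)
A = -22 (A = Add(81, -103) = -22)
Mul(T, A) = Mul(Rational(19, 6), -22) = Rational(-209, 3)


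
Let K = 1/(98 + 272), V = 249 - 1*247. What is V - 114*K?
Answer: 313/185 ≈ 1.6919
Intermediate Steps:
V = 2 (V = 249 - 247 = 2)
K = 1/370 ≈ 0.0027027
V - 114*K = 2 - 114*1/370 = 2 - 57/185 = 313/185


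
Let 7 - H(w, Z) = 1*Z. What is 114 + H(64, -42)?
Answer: 163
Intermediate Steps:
H(w, Z) = 7 - Z
114 + H(64, -42) = 114 + (7 - 1*(-42)) = 114 + (7 + 42) = 114 + 49 = 163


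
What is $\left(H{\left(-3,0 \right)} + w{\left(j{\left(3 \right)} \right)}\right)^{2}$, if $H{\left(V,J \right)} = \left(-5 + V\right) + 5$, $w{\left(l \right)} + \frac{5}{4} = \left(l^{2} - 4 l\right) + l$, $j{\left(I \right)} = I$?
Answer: $\frac{289}{16} \approx 18.063$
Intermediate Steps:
$w{\left(l \right)} = - \frac{5}{4} + l^{2} - 3 l$ ($w{\left(l \right)} = - \frac{5}{4} + \left(\left(l^{2} - 4 l\right) + l\right) = - \frac{5}{4} + \left(l^{2} - 3 l\right) = - \frac{5}{4} + l^{2} - 3 l$)
$H{\left(V,J \right)} = V$
$\left(H{\left(-3,0 \right)} + w{\left(j{\left(3 \right)} \right)}\right)^{2} = \left(-3 - \left(\frac{41}{4} - 9\right)\right)^{2} = \left(-3 - \frac{5}{4}\right)^{2} = \left(- \frac{17}{4}\right)^{2} = \frac{289}{16}$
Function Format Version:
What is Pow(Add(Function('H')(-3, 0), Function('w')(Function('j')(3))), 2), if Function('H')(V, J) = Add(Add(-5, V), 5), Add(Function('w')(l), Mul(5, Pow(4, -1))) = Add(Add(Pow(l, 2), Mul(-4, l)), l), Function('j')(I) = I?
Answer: Rational(289, 16) ≈ 18.063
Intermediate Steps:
Function('w')(l) = Add(Rational(-5, 4), Pow(l, 2), Mul(-3, l)) (Function('w')(l) = Add(Rational(-5, 4), Add(Add(Pow(l, 2), Mul(-4, l)), l)) = Add(Rational(-5, 4), Add(Pow(l, 2), Mul(-3, l))) = Add(Rational(-5, 4), Pow(l, 2), Mul(-3, l)))
Function('H')(V, J) = V
Pow(Add(Function('H')(-3, 0), Function('w')(Function('j')(3))), 2) = Pow(Add(-3, Add(Rational(-5, 4), Pow(3, 2), Mul(-3, 3))), 2) = Pow(Add(-3, Add(Rational(-5, 4), 9, -9)), 2) = Pow(Add(-3, Rational(-5, 4)), 2) = Pow(Rational(-17, 4), 2) = Rational(289, 16)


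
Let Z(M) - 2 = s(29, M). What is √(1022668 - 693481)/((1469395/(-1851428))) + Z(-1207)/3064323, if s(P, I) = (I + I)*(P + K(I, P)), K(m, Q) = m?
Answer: 947898/1021441 - 1851428*√329187/1469395 ≈ -721.99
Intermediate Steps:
s(P, I) = 2*I*(I + P) (s(P, I) = (I + I)*(P + I) = (2*I)*(I + P) = 2*I*(I + P))
Z(M) = 2 + 2*M*(29 + M) (Z(M) = 2 + 2*M*(M + 29) = 2 + 2*M*(29 + M))
√(1022668 - 693481)/((1469395/(-1851428))) + Z(-1207)/3064323 = √(1022668 - 693481)/((1469395/(-1851428))) + (2 + 2*(-1207)*(29 - 1207))/3064323 = √329187/((1469395*(-1/1851428))) + (2 + 2*(-1207)*(-1178))*(1/3064323) = √329187/(-1469395/1851428) + (2 + 2843692)*(1/3064323) = √329187*(-1851428/1469395) + 2843694*(1/3064323) = -1851428*√329187/1469395 + 947898/1021441 = 947898/1021441 - 1851428*√329187/1469395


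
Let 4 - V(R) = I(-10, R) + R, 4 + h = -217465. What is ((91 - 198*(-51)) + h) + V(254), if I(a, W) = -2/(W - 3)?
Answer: -52090028/251 ≈ -2.0753e+5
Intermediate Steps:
h = -217469 (h = -4 - 217465 = -217469)
I(a, W) = -2/(-3 + W)
V(R) = 4 - R + 2/(-3 + R) (V(R) = 4 - (-2/(-3 + R) + R) = 4 - (R - 2/(-3 + R)) = 4 + (-R + 2/(-3 + R)) = 4 - R + 2/(-3 + R))
((91 - 198*(-51)) + h) + V(254) = ((91 - 198*(-51)) - 217469) + (2 + (-3 + 254)*(4 - 1*254))/(-3 + 254) = ((91 + 10098) - 217469) + (2 + 251*(4 - 254))/251 = (10189 - 217469) + (2 + 251*(-250))/251 = -207280 + (2 - 62750)/251 = -207280 + (1/251)*(-62748) = -207280 - 62748/251 = -52090028/251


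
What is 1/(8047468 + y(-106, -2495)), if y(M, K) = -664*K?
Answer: 1/9704148 ≈ 1.0305e-7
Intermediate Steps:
1/(8047468 + y(-106, -2495)) = 1/(8047468 - 664*(-2495)) = 1/(8047468 + 1656680) = 1/9704148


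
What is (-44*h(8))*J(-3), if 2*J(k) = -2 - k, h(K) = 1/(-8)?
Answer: 11/4 ≈ 2.7500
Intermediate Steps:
h(K) = -⅛
J(k) = -1 - k/2 (J(k) = (-2 - k)/2 = -1 - k/2)
(-44*h(8))*J(-3) = (-44*(-⅛))*(-1 - ½*(-3)) = 11*(-1 + 3/2)/2 = (11/2)*(½) = 11/4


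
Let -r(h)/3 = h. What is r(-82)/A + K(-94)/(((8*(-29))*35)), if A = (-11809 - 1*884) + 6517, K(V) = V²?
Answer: -3535541/3134320 ≈ -1.1280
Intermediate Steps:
r(h) = -3*h
A = -6176 (A = (-11809 - 884) + 6517 = -12693 + 6517 = -6176)
r(-82)/A + K(-94)/(((8*(-29))*35)) = -3*(-82)/(-6176) + (-94)²/(((8*(-29))*35)) = 246*(-1/6176) + 8836/((-232*35)) = -123/3088 + 8836/(-8120) = -123/3088 + 8836*(-1/8120) = -123/3088 - 2209/2030 = -3535541/3134320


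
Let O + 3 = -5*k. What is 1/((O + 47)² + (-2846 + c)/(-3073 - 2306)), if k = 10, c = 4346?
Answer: 1793/64048 ≈ 0.027995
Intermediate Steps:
O = -53 (O = -3 - 5*10 = -3 - 50 = -53)
1/((O + 47)² + (-2846 + c)/(-3073 - 2306)) = 1/((-53 + 47)² + (-2846 + 4346)/(-3073 - 2306)) = 1/((-6)² + 1500/(-5379)) = 1/(36 + 1500*(-1/5379)) = 1/(36 - 500/1793) = 1/(64048/1793) = 1793/64048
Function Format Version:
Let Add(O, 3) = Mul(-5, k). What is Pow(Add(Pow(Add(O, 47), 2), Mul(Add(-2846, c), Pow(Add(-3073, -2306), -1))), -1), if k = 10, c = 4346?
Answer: Rational(1793, 64048) ≈ 0.027995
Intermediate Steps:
O = -53 (O = Add(-3, Mul(-5, 10)) = Add(-3, -50) = -53)
Pow(Add(Pow(Add(O, 47), 2), Mul(Add(-2846, c), Pow(Add(-3073, -2306), -1))), -1) = Pow(Add(Pow(Add(-53, 47), 2), Mul(Add(-2846, 4346), Pow(Add(-3073, -2306), -1))), -1) = Pow(Add(Pow(-6, 2), Mul(1500, Pow(-5379, -1))), -1) = Pow(Add(36, Mul(1500, Rational(-1, 5379))), -1) = Pow(Add(36, Rational(-500, 1793)), -1) = Pow(Rational(64048, 1793), -1) = Rational(1793, 64048)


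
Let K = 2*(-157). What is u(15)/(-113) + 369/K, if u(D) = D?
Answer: -46407/35482 ≈ -1.3079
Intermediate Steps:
K = -314
u(15)/(-113) + 369/K = 15/(-113) + 369/(-314) = 15*(-1/113) + 369*(-1/314) = -15/113 - 369/314 = -46407/35482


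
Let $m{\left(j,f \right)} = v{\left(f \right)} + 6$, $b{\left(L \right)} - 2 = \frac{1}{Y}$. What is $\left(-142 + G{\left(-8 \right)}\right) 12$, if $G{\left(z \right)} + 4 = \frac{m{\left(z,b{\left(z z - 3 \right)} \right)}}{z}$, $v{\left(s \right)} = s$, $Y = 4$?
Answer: $- \frac{14115}{8} \approx -1764.4$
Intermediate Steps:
$b{\left(L \right)} = \frac{9}{4}$ ($b{\left(L \right)} = 2 + \frac{1}{4} = \frac{9}{4}$)
$m{\left(j,f \right)} = 6 + f$ ($m{\left(j,f \right)} = f + 6 = 6 + f$)
$G{\left(z \right)} = -4 + \frac{33}{4 z}$ ($G{\left(z \right)} = -4 + \frac{6 + \frac{9}{4}}{z} = -4 + \frac{33}{4 z}$)
$\left(-142 + G{\left(-8 \right)}\right) 12 = \left(-142 - \left(4 - \frac{33}{4 \left(-8\right)}\right)\right) 12 = \left(-142 + \left(-4 + \frac{33}{4} \left(- \frac{1}{8}\right)\right)\right) 12 = \left(-142 - \frac{161}{32}\right) 12 = \left(- \frac{4705}{32}\right) 12 = - \frac{14115}{8}$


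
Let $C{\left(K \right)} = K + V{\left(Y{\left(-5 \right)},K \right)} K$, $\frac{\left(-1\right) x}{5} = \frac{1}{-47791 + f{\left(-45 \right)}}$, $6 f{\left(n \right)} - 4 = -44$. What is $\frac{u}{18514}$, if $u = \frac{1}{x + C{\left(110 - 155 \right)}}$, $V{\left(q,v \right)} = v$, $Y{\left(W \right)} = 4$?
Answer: $\frac{143393}{5256460721670} \approx 2.7279 \cdot 10^{-8}$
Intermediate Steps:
$f{\left(n \right)} = - \frac{20}{3}$ ($f{\left(n \right)} = \frac{2}{3} + \frac{1}{6} \left(-44\right) = \frac{2}{3} - \frac{22}{3} = - \frac{20}{3}$)
$x = \frac{15}{143393}$ ($x = - \frac{5}{-47791 - \frac{20}{3}} = - \frac{5}{- \frac{143393}{3}} = \left(-5\right) \left(- \frac{3}{143393}\right) = \frac{15}{143393} \approx 0.00010461$)
$C{\left(K \right)} = K + K^{2}$ ($C{\left(K \right)} = K + K K = K + K^{2}$)
$u = \frac{143393}{283918155}$ ($u = \frac{1}{\frac{15}{143393} + \left(110 - 155\right) \left(1 + \left(110 - 155\right)\right)} = \frac{1}{\frac{15}{143393} - 45 \left(1 - 45\right)} = \frac{1}{\frac{15}{143393} - -1980} = \frac{1}{\frac{15}{143393} + 1980} = \frac{1}{\frac{283918155}{143393}} = \frac{143393}{283918155} \approx 0.00050505$)
$\frac{u}{18514} = \frac{143393}{283918155 \cdot 18514} = \frac{143393}{283918155} \cdot \frac{1}{18514} = \frac{143393}{5256460721670}$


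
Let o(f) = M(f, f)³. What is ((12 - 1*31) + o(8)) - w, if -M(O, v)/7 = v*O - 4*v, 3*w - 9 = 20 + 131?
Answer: -33718489/3 ≈ -1.1239e+7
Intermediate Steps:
w = 160/3 (w = 3 + (20 + 131)/3 = 3 + (⅓)*151 = 3 + 151/3 = 160/3 ≈ 53.333)
M(O, v) = 28*v - 7*O*v (M(O, v) = -7*(v*O - 4*v) = -7*(O*v - 4*v) = -7*(-4*v + O*v) = 28*v - 7*O*v)
o(f) = 343*f³*(4 - f)³ (o(f) = (7*f*(4 - f))³ = 343*f³*(4 - f)³)
((12 - 1*31) + o(8)) - w = ((12 - 1*31) - 343*8³*(-4 + 8)³) - 1*160/3 = ((12 - 31) - 343*512*4³) - 160/3 = (-19 - 343*512*64) - 160/3 = (-19 - 11239424) - 160/3 = -11239443 - 160/3 = -33718489/3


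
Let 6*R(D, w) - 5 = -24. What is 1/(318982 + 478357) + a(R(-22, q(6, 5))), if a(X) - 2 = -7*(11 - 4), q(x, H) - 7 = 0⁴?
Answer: -37474932/797339 ≈ -47.000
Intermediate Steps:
q(x, H) = 7 (q(x, H) = 7 + 0⁴ = 7 + 0 = 7)
R(D, w) = -19/6 (R(D, w) = ⅚ + (⅙)*(-24) = ⅚ - 4 = -19/6)
a(X) = -47 (a(X) = 2 - 7*(11 - 4) = 2 - 7*7 = 2 - 49 = -47)
1/(318982 + 478357) + a(R(-22, q(6, 5))) = 1/(318982 + 478357) - 47 = 1/797339 - 47 = -37474932/797339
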